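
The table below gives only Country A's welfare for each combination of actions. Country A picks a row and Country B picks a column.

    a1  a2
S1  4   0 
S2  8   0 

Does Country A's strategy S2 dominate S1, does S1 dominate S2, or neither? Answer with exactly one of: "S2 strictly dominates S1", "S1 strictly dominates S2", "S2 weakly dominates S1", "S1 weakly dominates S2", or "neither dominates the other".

S2 weakly dominates S1

Compare S2 to S1 across each choice by Country B: a1: 8>4, a2: 0=0.
S2 is at least as good everywhere and strictly better somewhere (tied only at a2), so S2 weakly but not strictly dominates S1.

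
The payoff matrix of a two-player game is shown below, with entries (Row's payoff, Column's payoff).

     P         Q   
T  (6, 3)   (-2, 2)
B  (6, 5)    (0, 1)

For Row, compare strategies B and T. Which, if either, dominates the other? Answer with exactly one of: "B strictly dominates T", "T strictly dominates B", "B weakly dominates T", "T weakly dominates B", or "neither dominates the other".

Compare B to T across every action of Column: P: 6=6, Q: 0>-2.
B is at least as good everywhere and strictly better somewhere (tied only at P), so B weakly but not strictly dominates T.

B weakly dominates T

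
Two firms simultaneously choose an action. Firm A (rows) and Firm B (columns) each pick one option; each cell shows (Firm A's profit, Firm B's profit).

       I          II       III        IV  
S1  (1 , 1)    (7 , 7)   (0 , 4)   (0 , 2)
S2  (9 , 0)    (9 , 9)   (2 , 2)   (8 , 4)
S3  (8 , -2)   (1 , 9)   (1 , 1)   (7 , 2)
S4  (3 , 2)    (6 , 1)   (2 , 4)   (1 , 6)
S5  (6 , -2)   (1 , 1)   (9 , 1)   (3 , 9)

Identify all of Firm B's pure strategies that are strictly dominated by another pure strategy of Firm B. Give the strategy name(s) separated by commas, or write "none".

III strictly dominates I — S1: 4>1, S2: 2>0, S3: 1>-2, S4: 4>2, S5: 1>-2.
II is not dominated — it holds its own against I at S1 (7>1); III at S1 (7>4); IV at S1 (7>2).
Nothing dominates III: I at S1 (4>1); II at S4 (4>1); IV at S1 (4>2).
IV: no other strategy beats it everywhere (I at S1 (2>1); II at S4 (6>1); III at S2 (4>2)).

I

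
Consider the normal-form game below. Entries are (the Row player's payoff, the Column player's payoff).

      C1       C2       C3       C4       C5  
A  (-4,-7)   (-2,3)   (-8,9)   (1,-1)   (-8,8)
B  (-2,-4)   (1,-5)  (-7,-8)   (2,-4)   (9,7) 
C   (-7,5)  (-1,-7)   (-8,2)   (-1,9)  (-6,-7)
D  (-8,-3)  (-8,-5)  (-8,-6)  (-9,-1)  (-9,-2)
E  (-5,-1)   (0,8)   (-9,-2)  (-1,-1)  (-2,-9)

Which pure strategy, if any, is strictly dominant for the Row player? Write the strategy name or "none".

B vs A: C1: -2>-4, C2: 1>-2, C3: -7>-8, C4: 2>1, C5: 9>-8.
B vs C: C1: -2>-7, C2: 1>-1, C3: -7>-8, C4: 2>-1, C5: 9>-6.
B vs D: C1: -2>-8, C2: 1>-8, C3: -7>-8, C4: 2>-9, C5: 9>-9.
B vs E: C1: -2>-5, C2: 1>0, C3: -7>-9, C4: 2>-1, C5: 9>-2.
B strictly beats every other strategy against every opponent action, so it is strictly dominant.

B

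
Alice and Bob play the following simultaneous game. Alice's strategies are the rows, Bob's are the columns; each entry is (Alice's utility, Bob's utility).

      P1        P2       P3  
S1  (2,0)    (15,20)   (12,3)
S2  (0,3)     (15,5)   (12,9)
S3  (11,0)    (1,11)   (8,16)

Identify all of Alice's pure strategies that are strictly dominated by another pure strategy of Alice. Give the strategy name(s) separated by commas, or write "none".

S1 is not dominated — it holds its own against S2 at P1 (2>0); S3 at P2 (15>1).
S2 is not dominated — it holds its own against S1 at P2 (15=15); S3 at P2 (15>1).
S3 is not dominated — it holds its own against S1 at P1 (11>2); S2 at P1 (11>0).

none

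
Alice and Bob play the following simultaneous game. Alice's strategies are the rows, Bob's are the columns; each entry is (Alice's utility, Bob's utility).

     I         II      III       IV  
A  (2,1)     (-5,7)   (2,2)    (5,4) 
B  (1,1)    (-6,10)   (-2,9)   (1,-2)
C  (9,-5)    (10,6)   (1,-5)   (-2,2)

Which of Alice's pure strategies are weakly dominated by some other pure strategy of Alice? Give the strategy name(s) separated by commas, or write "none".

B

A is not dominated — it holds its own against B at I (2>1); C at III (2>1).
B is weakly dominated by A (I: 2>1, II: -5>-6, III: 2>-2, IV: 5>1).
Nothing dominates C: A at I (9>2); B at I (9>1).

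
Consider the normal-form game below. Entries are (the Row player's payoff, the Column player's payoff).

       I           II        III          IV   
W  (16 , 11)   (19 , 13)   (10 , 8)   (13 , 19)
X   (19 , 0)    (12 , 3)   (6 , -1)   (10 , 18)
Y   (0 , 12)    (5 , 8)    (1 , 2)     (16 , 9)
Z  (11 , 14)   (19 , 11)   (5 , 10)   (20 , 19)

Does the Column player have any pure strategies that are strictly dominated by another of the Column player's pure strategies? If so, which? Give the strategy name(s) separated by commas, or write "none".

I: no other strategy beats it everywhere (II at Y (12>8); III at W (11>8); IV at Y (12>9)).
II: dominated, since IV does at least as well everywhere (W: 19>13, X: 18>3, Y: 9>8, Z: 19>11).
III is strictly dominated by I (W: 11>8, X: 0>-1, Y: 12>2, Z: 14>10).
Nothing dominates IV: I at W (19>11); II at W (19>13); III at W (19>8).

II, III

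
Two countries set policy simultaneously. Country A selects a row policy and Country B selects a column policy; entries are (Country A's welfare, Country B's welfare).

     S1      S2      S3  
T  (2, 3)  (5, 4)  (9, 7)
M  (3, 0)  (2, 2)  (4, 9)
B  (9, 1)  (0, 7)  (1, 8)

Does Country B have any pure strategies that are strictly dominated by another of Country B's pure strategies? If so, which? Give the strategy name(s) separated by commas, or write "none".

S1: dominated, since S2 does at least as well everywhere (T: 4>3, M: 2>0, B: 7>1).
S2 is strictly dominated by S3 (T: 7>4, M: 9>2, B: 8>7).
S3: no other strategy beats it everywhere (S1 at T (7>3); S2 at T (7>4)).

S1, S2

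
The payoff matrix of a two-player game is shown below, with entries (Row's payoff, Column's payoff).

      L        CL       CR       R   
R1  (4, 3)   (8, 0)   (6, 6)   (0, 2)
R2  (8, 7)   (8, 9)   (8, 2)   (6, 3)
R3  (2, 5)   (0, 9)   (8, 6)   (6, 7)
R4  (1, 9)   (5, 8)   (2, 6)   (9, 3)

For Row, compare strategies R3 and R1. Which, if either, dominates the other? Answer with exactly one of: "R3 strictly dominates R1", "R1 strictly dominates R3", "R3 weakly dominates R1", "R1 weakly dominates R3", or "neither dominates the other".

Compare R3 to R1 across each choice by Column: L: 2<4, CL: 0<8, CR: 8>6, R: 6>0.
R3 does better at CR, R but worse at L, CL; neither strategy dominates the other.

neither dominates the other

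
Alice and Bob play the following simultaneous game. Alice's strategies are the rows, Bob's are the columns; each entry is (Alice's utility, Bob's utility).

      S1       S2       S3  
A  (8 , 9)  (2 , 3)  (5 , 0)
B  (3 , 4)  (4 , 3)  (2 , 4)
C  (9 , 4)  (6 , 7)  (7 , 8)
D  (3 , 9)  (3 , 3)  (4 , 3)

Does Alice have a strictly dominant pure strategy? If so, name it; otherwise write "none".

C vs A: S1: 9>8, S2: 6>2, S3: 7>5.
C vs B: S1: 9>3, S2: 6>4, S3: 7>2.
C vs D: S1: 9>3, S2: 6>3, S3: 7>4.
C strictly beats every other strategy against every opponent action, so it is strictly dominant.

C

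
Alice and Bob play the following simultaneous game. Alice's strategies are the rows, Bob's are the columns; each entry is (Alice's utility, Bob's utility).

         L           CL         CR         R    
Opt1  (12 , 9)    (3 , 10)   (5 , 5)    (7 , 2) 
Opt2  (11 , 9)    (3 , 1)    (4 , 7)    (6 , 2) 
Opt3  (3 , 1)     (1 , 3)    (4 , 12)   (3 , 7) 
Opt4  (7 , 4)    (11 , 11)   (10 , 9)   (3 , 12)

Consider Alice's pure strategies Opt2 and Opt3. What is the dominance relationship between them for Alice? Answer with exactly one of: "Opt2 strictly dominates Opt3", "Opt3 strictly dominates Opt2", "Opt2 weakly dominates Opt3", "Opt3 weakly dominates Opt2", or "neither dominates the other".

Opt2 weakly dominates Opt3

Compare Opt2 to Opt3 across each choice by Bob: L: 11>3, CL: 3>1, CR: 4=4, R: 6>3.
Opt2 is at least as good everywhere and strictly better somewhere (tied only at CR), so Opt2 weakly but not strictly dominates Opt3.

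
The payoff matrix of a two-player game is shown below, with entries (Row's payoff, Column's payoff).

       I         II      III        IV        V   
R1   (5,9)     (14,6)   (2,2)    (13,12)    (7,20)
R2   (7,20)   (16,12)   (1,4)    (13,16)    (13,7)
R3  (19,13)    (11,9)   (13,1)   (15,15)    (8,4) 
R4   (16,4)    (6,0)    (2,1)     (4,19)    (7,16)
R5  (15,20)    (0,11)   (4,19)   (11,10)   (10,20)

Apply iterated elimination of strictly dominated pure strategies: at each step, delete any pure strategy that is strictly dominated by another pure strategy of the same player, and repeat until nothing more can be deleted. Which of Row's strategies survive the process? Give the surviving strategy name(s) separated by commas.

For Row, R3 strictly dominates R4 on the remaining columns (I: 19>16, II: 11>6, III: 13>2, IV: 15>4, V: 8>7); eliminate R4.
For Column, I strictly dominates II on the remaining rows (R1: 9>6, R2: 20>12, R3: 13>9, R5: 20>11); eliminate II.
For Row, R3 strictly dominates R1 on the remaining columns (I: 19>5, III: 13>2, IV: 15>13, V: 8>7); eliminate R1.
Column III is eliminated: I beats it against every remaining row (R2: 20>4, R3: 13>1, R5: 20>19).
Among the remaining strategies, none is strictly dominated by another pure strategy of the same player, so the elimination stops.
Surviving strategies — Row: {R2, R3, R5}; Column: {I, IV, V}.

R2, R3, R5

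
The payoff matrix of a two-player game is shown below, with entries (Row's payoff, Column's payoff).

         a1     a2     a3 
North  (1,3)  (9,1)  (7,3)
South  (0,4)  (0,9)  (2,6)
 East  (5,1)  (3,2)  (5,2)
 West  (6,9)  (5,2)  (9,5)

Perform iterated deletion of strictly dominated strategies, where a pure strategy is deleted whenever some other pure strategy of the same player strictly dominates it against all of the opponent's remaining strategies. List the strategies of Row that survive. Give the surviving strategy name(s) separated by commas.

Row South is eliminated: North beats it against every remaining column (a1: 1>0, a2: 9>0, a3: 7>2).
Row's strategy East is strictly dominated by West (a1: 6>5, a2: 5>3, a3: 9>5) and is removed.
For Column, a1 strictly dominates a2 on the remaining rows (North: 3>1, West: 9>2); eliminate a2.
Row's strategy North is strictly dominated by West (a1: 6>1, a3: 9>7) and is removed.
Column a3 is eliminated: a1 beats it against every remaining row (West: 9>5).
Among the remaining strategies, none is strictly dominated by another pure strategy of the same player, so the elimination stops.
Surviving strategies — Row: {West}; Column: {a1}.

West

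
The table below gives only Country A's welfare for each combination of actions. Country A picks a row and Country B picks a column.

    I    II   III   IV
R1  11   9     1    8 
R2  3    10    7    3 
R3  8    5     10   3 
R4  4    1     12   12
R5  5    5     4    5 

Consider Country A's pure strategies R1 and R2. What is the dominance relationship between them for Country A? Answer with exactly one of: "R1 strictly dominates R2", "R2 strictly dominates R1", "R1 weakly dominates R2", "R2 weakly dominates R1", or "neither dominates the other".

neither dominates the other

Compare R1 to R2 across each opponent action: I: 11>3, II: 9<10, III: 1<7, IV: 8>3.
R1 does better at I, IV but worse at II, III; neither strategy dominates the other.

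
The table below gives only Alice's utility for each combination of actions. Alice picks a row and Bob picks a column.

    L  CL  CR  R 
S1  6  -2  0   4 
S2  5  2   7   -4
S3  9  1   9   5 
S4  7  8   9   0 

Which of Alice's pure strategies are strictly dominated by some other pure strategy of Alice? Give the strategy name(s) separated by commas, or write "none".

S1 is strictly dominated by S3 (L: 9>6, CL: 1>-2, CR: 9>0, R: 5>4).
S2: dominated, since S4 does at least as well everywhere (L: 7>5, CL: 8>2, CR: 9>7, R: 0>-4).
Nothing dominates S3: S1 at L (9>6); S2 at L (9>5); S4 at L (9>7).
S4 is not dominated — it holds its own against S1 at L (7>6); S2 at L (7>5); S3 at CL (8>1).

S1, S2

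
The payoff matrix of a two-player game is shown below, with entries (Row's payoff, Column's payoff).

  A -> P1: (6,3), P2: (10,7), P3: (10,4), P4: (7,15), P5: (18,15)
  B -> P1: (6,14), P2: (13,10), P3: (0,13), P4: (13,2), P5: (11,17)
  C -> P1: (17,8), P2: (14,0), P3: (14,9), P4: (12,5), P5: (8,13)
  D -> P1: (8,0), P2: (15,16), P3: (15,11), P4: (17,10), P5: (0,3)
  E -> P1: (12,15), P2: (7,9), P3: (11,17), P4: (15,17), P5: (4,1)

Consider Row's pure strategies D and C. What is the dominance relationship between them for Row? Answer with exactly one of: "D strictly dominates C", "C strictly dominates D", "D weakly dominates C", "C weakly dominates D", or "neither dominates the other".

neither dominates the other

Compare D to C across every action of Column: P1: 8<17, P2: 15>14, P3: 15>14, P4: 17>12, P5: 0<8.
D does better at P2, P3, P4 but worse at P1, P5; neither strategy dominates the other.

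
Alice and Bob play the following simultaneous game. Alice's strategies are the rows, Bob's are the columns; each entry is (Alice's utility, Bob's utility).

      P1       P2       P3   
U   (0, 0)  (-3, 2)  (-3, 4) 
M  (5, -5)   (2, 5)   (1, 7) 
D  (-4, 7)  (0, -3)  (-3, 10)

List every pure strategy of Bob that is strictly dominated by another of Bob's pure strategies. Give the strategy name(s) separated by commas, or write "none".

P1, P2

P3 strictly dominates P1 — U: 4>0, M: 7>-5, D: 10>7.
P2: dominated, since P3 does at least as well everywhere (U: 4>2, M: 7>5, D: 10>-3).
P3 is not dominated — it holds its own against P1 at U (4>0); P2 at U (4>2).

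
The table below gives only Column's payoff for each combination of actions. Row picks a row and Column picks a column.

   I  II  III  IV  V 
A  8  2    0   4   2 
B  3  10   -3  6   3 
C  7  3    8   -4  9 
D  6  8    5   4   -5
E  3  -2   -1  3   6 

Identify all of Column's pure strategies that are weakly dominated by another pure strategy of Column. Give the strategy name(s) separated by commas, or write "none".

I is not dominated — it holds its own against II at A (8>2); III at A (8>0); IV at A (8>4); V at A (8>2).
II is not dominated — it holds its own against I at B (10>3); III at A (2>0); IV at B (10>6); V at B (10>3).
III: no other strategy beats it everywhere (I at C (8>7); II at C (8>3); IV at C (8>-4); V at D (5>-5)).
Nothing dominates IV: I at B (6>3); II at A (4>2); III at A (4>0); V at A (4>2).
V is not dominated — it holds its own against I at C (9>7); II at C (9>3); III at A (2>0); IV at C (9>-4).

none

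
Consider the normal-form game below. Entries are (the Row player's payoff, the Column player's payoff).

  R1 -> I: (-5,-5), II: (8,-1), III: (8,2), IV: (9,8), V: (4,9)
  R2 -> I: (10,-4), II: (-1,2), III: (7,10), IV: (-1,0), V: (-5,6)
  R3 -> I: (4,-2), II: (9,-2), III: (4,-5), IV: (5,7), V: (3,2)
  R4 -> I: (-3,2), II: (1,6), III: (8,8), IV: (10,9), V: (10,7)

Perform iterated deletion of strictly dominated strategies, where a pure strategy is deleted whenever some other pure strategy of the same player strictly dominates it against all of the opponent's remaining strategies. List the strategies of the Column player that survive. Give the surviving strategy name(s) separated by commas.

IV

The Column player's strategy I is strictly dominated by IV (R1: 8>-5, R2: 0>-4, R3: 7>-2, R4: 9>2) and is removed.
Row R2 is eliminated: R1 beats it against every remaining column (II: 8>-1, III: 8>7, IV: 9>-1, V: 4>-5).
For the Column player, IV strictly dominates II on the remaining rows (R1: 8>-1, R3: 7>-2, R4: 9>6); eliminate II.
Row R3 is eliminated: R1 beats it against every remaining column (III: 8>4, IV: 9>5, V: 4>3).
Column III is eliminated: IV beats it against every remaining row (R1: 8>2, R4: 9>8).
The Row player's strategy R1 is strictly dominated by R4 (IV: 10>9, V: 10>4) and is removed.
Column V is eliminated: IV beats it against every remaining row (R4: 9>7).
Among the remaining strategies, none is strictly dominated by another pure strategy of the same player, so the elimination stops.
Surviving strategies — the Row player: {R4}; the Column player: {IV}.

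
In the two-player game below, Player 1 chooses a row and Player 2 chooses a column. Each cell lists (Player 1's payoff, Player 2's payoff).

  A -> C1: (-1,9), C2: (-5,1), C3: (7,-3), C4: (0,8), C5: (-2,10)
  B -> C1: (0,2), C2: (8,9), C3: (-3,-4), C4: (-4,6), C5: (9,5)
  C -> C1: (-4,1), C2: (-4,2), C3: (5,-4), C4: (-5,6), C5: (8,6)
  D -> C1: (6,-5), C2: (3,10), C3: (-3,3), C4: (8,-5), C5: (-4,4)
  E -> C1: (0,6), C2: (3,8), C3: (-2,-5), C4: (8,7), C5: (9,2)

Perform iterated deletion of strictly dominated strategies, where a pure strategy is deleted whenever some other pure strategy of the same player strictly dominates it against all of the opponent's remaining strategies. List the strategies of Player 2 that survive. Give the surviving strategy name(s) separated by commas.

C2

For Player 2, C2 strictly dominates C3 on the remaining rows (A: 1>-3, B: 9>-4, C: 2>-4, D: 10>3, E: 8>-5); eliminate C3.
Row A is eliminated: E beats it against every remaining column (C1: 0>-1, C2: 3>-5, C4: 8>0, C5: 9>-2).
Row C is eliminated: B beats it against every remaining column (C1: 0>-4, C2: 8>-4, C4: -4>-5, C5: 9>8).
For Player 2, C2 strictly dominates C1 on the remaining rows (B: 9>2, D: 10>-5, E: 8>6); eliminate C1.
Player 2's strategy C4 is strictly dominated by C2 (B: 9>6, D: 10>-5, E: 8>7) and is removed.
Row D is eliminated: B beats it against every remaining column (C2: 8>3, C5: 9>-4).
For Player 2, C2 strictly dominates C5 on the remaining rows (B: 9>5, E: 8>2); eliminate C5.
Row E is eliminated: B beats it against every remaining column (C2: 8>3).
Among the remaining strategies, none is strictly dominated by another pure strategy of the same player, so the elimination stops.
Surviving strategies — Player 1: {B}; Player 2: {C2}.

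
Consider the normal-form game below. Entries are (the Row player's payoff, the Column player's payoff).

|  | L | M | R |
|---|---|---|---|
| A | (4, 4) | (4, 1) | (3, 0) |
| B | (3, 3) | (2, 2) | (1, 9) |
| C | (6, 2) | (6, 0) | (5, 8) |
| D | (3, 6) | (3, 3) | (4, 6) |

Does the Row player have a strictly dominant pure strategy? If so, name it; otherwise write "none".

C

C vs A: L: 6>4, M: 6>4, R: 5>3.
C vs B: L: 6>3, M: 6>2, R: 5>1.
C vs D: L: 6>3, M: 6>3, R: 5>4.
C strictly beats every other strategy against every opponent action, so it is strictly dominant.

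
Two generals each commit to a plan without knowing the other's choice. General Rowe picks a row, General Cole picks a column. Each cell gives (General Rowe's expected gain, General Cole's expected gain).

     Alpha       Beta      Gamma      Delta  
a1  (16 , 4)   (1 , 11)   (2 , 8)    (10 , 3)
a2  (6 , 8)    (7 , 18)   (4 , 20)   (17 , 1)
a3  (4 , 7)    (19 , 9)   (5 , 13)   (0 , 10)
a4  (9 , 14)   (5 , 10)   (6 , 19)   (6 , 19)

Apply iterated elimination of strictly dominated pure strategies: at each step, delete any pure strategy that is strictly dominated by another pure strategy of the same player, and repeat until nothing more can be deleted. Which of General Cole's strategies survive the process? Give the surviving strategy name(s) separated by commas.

Gamma, Delta

Column Alpha is eliminated: Gamma beats it against every remaining row (a1: 8>4, a2: 20>8, a3: 13>7, a4: 19>14).
For General Rowe, a2 strictly dominates a1 on the remaining columns (Beta: 7>1, Gamma: 4>2, Delta: 17>10); eliminate a1.
Column Beta is eliminated: Gamma beats it against every remaining row (a2: 20>18, a3: 13>9, a4: 19>10).
Row a3 is eliminated: a4 beats it against every remaining column (Gamma: 6>5, Delta: 6>0).
Among the remaining strategies, none is strictly dominated by another pure strategy of the same player, so the elimination stops.
Surviving strategies — General Rowe: {a2, a4}; General Cole: {Gamma, Delta}.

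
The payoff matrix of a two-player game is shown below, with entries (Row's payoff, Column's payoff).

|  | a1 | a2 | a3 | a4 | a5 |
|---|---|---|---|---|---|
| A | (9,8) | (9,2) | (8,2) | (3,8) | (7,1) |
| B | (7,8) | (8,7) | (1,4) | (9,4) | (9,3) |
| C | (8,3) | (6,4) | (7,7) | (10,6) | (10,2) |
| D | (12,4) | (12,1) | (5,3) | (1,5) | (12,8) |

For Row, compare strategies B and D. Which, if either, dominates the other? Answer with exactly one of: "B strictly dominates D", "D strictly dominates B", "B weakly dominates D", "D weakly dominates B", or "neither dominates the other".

Compare B to D across each opponent action: a1: 7<12, a2: 8<12, a3: 1<5, a4: 9>1, a5: 9<12.
B does better at a4 but worse at a1, a2, a3, a5; neither strategy dominates the other.

neither dominates the other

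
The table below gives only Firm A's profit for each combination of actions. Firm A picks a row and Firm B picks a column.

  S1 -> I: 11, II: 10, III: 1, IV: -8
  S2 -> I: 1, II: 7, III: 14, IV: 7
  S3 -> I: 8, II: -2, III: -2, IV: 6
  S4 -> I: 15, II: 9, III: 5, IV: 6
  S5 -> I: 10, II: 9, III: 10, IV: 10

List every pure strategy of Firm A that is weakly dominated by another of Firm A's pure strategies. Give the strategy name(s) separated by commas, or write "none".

Nothing dominates S1: S2 at I (11>1); S3 at I (11>8); S4 at II (10>9); S5 at I (11>10).
Nothing dominates S2: S1 at III (14>1); S3 at II (7>-2); S4 at III (14>5); S5 at III (14>10).
S4 weakly dominates S3 — I: 15>8, II: 9>-2, III: 5>-2, IV: 6=6.
S4 is not dominated — it holds its own against S1 at I (15>11); S2 at I (15>1); S3 at I (15>8); S5 at I (15>10).
S5 is not dominated — it holds its own against S1 at III (10>1); S2 at I (10>1); S3 at I (10>8); S4 at III (10>5).

S3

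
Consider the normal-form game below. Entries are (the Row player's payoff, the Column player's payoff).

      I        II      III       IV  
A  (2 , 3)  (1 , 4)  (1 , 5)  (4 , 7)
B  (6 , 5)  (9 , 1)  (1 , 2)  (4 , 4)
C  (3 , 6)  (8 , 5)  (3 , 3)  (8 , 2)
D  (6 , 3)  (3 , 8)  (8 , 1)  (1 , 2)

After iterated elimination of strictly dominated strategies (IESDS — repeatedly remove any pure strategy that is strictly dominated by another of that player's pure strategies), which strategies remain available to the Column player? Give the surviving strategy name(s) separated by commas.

The Row player's strategy A is strictly dominated by C (I: 3>2, II: 8>1, III: 3>1, IV: 8>4) and is removed.
Column III is eliminated: I beats it against every remaining row (B: 5>2, C: 6>3, D: 3>1).
Column IV is eliminated: I beats it against every remaining row (B: 5>4, C: 6>2, D: 3>2).
For the Row player, B strictly dominates C on the remaining columns (I: 6>3, II: 9>8); eliminate C.
Among the remaining strategies, none is strictly dominated by another pure strategy of the same player, so the elimination stops.
Surviving strategies — the Row player: {B, D}; the Column player: {I, II}.

I, II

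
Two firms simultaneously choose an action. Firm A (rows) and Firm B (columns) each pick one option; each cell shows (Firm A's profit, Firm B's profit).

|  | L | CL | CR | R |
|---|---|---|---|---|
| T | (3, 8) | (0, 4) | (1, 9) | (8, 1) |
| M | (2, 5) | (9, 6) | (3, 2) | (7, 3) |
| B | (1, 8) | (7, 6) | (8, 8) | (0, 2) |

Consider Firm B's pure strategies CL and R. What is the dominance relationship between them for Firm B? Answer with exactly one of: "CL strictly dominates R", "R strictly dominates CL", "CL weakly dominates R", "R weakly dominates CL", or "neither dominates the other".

CL strictly dominates R

CL's payoffs vs R's, by Firm A's action — T: 4>1, M: 6>3, B: 6>2.
CL gives a strictly higher payoff against every action of Firm A, so CL strictly dominates R.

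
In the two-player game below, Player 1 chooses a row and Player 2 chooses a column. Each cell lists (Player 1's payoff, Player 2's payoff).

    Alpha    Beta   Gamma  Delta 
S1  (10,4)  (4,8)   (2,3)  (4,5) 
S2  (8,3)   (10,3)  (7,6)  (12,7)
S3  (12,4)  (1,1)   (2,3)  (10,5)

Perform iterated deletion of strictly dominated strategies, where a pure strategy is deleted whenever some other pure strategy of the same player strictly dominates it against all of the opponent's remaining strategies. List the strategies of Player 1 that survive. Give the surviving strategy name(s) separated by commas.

S2

Column Alpha is eliminated: Delta beats it against every remaining row (S1: 5>4, S2: 7>3, S3: 5>4).
For Player 1, S2 strictly dominates S1 on the remaining columns (Beta: 10>4, Gamma: 7>2, Delta: 12>4); eliminate S1.
Player 1's strategy S3 is strictly dominated by S2 (Beta: 10>1, Gamma: 7>2, Delta: 12>10) and is removed.
Player 2's strategy Beta is strictly dominated by Gamma (S2: 6>3) and is removed.
Player 2's strategy Gamma is strictly dominated by Delta (S2: 7>6) and is removed.
Among the remaining strategies, none is strictly dominated by another pure strategy of the same player, so the elimination stops.
Surviving strategies — Player 1: {S2}; Player 2: {Delta}.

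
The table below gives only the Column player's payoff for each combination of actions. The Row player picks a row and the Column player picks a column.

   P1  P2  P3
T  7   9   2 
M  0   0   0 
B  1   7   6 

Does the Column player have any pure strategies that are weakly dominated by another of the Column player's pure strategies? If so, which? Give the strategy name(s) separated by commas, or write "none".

P1 is weakly dominated by P2 (T: 9>7, M: 0=0, B: 7>1).
P2: no other strategy beats it everywhere (P1 at T (9>7); P3 at T (9>2)).
P2 weakly dominates P3 — T: 9>2, M: 0=0, B: 7>6.

P1, P3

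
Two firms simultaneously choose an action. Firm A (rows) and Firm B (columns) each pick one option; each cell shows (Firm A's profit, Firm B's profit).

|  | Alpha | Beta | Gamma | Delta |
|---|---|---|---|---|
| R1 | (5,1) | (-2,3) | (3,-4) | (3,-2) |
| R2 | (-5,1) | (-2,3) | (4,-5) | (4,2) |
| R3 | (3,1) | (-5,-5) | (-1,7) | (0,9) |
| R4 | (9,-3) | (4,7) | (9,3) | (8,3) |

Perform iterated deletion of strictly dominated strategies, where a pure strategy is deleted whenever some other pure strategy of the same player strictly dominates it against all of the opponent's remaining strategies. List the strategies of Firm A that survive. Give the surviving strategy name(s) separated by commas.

For Firm A, R4 strictly dominates R1 on the remaining columns (Alpha: 9>5, Beta: 4>-2, Gamma: 9>3, Delta: 8>3); eliminate R1.
For Firm A, R4 strictly dominates R2 on the remaining columns (Alpha: 9>-5, Beta: 4>-2, Gamma: 9>4, Delta: 8>4); eliminate R2.
Firm A's strategy R3 is strictly dominated by R4 (Alpha: 9>3, Beta: 4>-5, Gamma: 9>-1, Delta: 8>0) and is removed.
Firm B's strategy Alpha is strictly dominated by Beta (R4: 7>-3) and is removed.
For Firm B, Beta strictly dominates Gamma on the remaining rows (R4: 7>3); eliminate Gamma.
For Firm B, Beta strictly dominates Delta on the remaining rows (R4: 7>3); eliminate Delta.
Among the remaining strategies, none is strictly dominated by another pure strategy of the same player, so the elimination stops.
Surviving strategies — Firm A: {R4}; Firm B: {Beta}.

R4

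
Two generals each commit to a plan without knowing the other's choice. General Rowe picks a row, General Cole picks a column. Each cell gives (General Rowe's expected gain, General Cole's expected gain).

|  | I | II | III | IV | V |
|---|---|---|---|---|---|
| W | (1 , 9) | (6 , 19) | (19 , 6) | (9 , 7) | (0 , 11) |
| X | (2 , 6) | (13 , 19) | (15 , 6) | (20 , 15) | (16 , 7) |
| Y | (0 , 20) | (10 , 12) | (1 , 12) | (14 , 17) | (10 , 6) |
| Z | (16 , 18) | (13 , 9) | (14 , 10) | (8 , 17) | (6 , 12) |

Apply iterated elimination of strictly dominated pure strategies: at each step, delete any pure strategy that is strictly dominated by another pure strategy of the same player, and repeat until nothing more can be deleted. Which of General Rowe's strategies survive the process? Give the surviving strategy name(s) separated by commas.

General Rowe's strategy Y is strictly dominated by X (I: 2>0, II: 13>10, III: 15>1, IV: 20>14, V: 16>10) and is removed.
For General Cole, IV strictly dominates III on the remaining rows (W: 7>6, X: 15>6, Z: 17>10); eliminate III.
General Rowe's strategy W is strictly dominated by X (I: 2>1, II: 13>6, IV: 20>9, V: 16>0) and is removed.
Column V is eliminated: IV beats it against every remaining row (X: 15>7, Z: 17>12).
Among the remaining strategies, none is strictly dominated by another pure strategy of the same player, so the elimination stops.
Surviving strategies — General Rowe: {X, Z}; General Cole: {I, II, IV}.

X, Z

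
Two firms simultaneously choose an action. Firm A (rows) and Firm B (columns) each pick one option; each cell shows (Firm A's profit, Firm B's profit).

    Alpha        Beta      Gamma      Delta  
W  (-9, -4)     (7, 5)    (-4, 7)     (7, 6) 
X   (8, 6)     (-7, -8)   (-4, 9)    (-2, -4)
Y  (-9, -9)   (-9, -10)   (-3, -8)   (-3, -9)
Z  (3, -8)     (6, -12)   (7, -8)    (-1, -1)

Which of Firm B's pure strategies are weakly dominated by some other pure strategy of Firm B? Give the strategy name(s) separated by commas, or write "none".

Alpha, Beta

Alpha is weakly dominated by Gamma (W: 7>-4, X: 9>6, Y: -8>-9, Z: -8=-8).
Beta is weakly dominated by Gamma (W: 7>5, X: 9>-8, Y: -8>-10, Z: -8>-12).
Gamma: no other strategy beats it everywhere (Alpha at W (7>-4); Beta at W (7>5); Delta at W (7>6)).
Delta is not dominated — it holds its own against Alpha at W (6>-4); Beta at W (6>5); Gamma at Z (-1>-8).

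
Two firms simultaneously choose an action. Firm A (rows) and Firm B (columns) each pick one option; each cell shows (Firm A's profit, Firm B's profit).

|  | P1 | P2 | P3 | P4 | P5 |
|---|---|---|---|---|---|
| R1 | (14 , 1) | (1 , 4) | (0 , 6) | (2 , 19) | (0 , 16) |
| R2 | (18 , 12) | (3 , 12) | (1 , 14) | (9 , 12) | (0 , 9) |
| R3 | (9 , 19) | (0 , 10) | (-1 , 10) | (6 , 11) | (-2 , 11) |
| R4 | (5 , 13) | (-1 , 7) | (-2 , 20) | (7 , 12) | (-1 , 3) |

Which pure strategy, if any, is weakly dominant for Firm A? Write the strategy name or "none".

R2

R2 vs R1: P1: 18>14, P2: 3>1, P3: 1>0, P4: 9>2, P5: 0=0.
R2 vs R3: P1: 18>9, P2: 3>0, P3: 1>-1, P4: 9>6, P5: 0>-2.
R2 vs R4: P1: 18>5, P2: 3>-1, P3: 1>-2, P4: 9>7, P5: 0>-1.
R2 is at least as good as every other strategy against every opponent action, so it is weakly dominant.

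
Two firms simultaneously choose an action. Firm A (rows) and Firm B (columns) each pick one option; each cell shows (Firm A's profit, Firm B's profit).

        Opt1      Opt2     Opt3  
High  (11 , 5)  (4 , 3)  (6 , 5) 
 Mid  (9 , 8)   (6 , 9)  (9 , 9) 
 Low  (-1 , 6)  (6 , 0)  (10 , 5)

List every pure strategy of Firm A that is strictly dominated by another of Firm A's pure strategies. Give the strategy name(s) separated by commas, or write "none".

Nothing dominates High: Mid at Opt1 (11>9); Low at Opt1 (11>-1).
Mid: no other strategy beats it everywhere (High at Opt2 (6>4); Low at Opt1 (9>-1)).
Low: no other strategy beats it everywhere (High at Opt2 (6>4); Mid at Opt2 (6=6)).

none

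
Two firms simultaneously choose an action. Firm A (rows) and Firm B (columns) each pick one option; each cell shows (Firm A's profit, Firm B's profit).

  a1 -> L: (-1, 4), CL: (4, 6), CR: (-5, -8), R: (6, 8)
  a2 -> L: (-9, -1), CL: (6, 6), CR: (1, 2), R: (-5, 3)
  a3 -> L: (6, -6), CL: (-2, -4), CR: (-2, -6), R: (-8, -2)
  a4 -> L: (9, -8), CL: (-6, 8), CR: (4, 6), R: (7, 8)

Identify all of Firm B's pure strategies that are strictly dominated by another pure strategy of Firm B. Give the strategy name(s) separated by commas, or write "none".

L, CR

L is strictly dominated by CL (a1: 6>4, a2: 6>-1, a3: -4>-6, a4: 8>-8).
CL: no other strategy beats it everywhere (L at a1 (6>4); CR at a1 (6>-8); R at a2 (6>3)).
CR is strictly dominated by CL (a1: 6>-8, a2: 6>2, a3: -4>-6, a4: 8>6).
R: no other strategy beats it everywhere (L at a1 (8>4); CL at a1 (8>6); CR at a1 (8>-8)).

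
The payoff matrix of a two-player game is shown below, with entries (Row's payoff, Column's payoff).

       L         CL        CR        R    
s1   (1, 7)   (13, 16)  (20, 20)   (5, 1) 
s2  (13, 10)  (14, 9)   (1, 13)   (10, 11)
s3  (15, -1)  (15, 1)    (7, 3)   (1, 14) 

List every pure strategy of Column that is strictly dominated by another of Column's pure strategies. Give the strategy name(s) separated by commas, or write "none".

L: dominated, since CR does at least as well everywhere (s1: 20>7, s2: 13>10, s3: 3>-1).
CL: dominated, since CR does at least as well everywhere (s1: 20>16, s2: 13>9, s3: 3>1).
CR is not dominated — it holds its own against L at s1 (20>7); CL at s1 (20>16); R at s1 (20>1).
Nothing dominates R: L at s2 (11>10); CL at s2 (11>9); CR at s3 (14>3).

L, CL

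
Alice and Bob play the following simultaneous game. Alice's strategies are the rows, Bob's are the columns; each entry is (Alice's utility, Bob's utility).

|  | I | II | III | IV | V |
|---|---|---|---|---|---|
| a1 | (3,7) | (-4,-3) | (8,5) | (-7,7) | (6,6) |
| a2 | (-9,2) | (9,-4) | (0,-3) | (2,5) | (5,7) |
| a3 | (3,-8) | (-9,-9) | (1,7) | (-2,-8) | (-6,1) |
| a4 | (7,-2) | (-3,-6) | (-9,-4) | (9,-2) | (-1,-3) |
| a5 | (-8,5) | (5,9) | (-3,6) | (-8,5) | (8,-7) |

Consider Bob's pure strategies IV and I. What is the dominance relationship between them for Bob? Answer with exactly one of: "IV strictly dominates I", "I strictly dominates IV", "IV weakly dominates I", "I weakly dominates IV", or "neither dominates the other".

IV weakly dominates I

IV's payoffs vs I's, by Alice's action — a1: 7=7, a2: 5>2, a3: -8=-8, a4: -2=-2, a5: 5=5.
IV is at least as good everywhere and strictly better somewhere (tied only at a1, a3, a4, a5), so IV weakly but not strictly dominates I.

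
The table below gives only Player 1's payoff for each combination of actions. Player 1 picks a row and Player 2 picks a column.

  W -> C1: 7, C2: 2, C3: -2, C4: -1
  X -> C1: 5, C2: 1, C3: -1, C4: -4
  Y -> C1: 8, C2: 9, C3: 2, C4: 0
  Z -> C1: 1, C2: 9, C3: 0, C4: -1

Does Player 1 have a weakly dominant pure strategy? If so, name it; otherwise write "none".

Y

Y vs W: C1: 8>7, C2: 9>2, C3: 2>-2, C4: 0>-1.
Y vs X: C1: 8>5, C2: 9>1, C3: 2>-1, C4: 0>-4.
Y vs Z: C1: 8>1, C2: 9=9, C3: 2>0, C4: 0>-1.
Y is at least as good as every other strategy against every opponent action, so it is weakly dominant.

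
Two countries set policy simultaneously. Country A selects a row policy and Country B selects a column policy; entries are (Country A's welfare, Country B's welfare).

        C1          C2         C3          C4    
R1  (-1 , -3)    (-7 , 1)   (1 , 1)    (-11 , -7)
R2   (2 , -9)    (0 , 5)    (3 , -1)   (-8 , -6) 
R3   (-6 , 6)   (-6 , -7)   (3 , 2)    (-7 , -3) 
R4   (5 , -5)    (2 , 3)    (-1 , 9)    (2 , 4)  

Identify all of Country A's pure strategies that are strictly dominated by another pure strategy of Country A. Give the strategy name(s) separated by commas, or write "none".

R1 is strictly dominated by R2 (C1: 2>-1, C2: 0>-7, C3: 3>1, C4: -8>-11).
R2 is not dominated — it holds its own against R1 at C1 (2>-1); R3 at C1 (2>-6); R4 at C3 (3>-1).
R3: no other strategy beats it everywhere (R1 at C2 (-6>-7); R2 at C3 (3=3); R4 at C3 (3>-1)).
Nothing dominates R4: R1 at C1 (5>-1); R2 at C1 (5>2); R3 at C1 (5>-6).

R1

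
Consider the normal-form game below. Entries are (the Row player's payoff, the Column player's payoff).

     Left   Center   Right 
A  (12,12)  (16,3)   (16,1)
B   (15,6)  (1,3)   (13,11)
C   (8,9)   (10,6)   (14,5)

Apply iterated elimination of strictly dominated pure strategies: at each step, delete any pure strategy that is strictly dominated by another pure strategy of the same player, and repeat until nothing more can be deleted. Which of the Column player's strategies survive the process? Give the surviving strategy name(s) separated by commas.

For the Row player, A strictly dominates C on the remaining columns (Left: 12>8, Center: 16>10, Right: 16>14); eliminate C.
For the Column player, Left strictly dominates Center on the remaining rows (A: 12>3, B: 6>3); eliminate Center.
Among the remaining strategies, none is strictly dominated by another pure strategy of the same player, so the elimination stops.
Surviving strategies — the Row player: {A, B}; the Column player: {Left, Right}.

Left, Right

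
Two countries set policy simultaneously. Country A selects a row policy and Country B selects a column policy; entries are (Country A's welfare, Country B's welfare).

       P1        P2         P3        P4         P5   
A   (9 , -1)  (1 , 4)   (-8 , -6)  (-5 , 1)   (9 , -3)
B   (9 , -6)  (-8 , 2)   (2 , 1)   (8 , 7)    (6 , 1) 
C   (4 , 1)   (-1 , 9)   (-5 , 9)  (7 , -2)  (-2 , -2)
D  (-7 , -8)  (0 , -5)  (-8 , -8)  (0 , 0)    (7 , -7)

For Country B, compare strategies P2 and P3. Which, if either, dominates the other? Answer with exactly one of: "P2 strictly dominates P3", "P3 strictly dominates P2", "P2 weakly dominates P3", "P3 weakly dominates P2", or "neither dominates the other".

P2's payoffs vs P3's, by Country A's action — A: 4>-6, B: 2>1, C: 9=9, D: -5>-8.
P2 is at least as good everywhere and strictly better somewhere (tied only at C), so P2 weakly but not strictly dominates P3.

P2 weakly dominates P3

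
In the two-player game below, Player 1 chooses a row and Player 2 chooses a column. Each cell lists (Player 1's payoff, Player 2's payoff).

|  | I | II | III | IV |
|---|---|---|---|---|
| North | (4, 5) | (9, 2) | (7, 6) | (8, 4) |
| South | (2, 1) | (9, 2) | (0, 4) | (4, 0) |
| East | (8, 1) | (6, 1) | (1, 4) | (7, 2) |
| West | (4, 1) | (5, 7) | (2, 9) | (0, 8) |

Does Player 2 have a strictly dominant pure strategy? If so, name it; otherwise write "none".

III vs I: North: 6>5, South: 4>1, East: 4>1, West: 9>1.
III vs II: North: 6>2, South: 4>2, East: 4>1, West: 9>7.
III vs IV: North: 6>4, South: 4>0, East: 4>2, West: 9>8.
III strictly beats every other strategy against every opponent action, so it is strictly dominant.

III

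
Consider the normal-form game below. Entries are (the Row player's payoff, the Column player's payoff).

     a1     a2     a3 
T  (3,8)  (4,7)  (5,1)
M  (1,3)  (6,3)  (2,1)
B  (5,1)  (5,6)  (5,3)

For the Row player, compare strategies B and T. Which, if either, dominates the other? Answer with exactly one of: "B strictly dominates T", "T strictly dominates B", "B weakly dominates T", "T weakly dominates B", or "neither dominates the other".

B weakly dominates T

Compare B to T across every action of the Column player: a1: 5>3, a2: 5>4, a3: 5=5.
B is at least as good everywhere and strictly better somewhere (tied only at a3), so B weakly but not strictly dominates T.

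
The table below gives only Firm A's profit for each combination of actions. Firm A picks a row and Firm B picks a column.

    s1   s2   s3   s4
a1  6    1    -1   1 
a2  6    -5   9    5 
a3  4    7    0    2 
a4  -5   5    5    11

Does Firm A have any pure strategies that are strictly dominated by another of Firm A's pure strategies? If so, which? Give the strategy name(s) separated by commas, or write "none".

none

a1: no other strategy beats it everywhere (a2 at s1 (6=6); a3 at s1 (6>4); a4 at s1 (6>-5)).
Nothing dominates a2: a1 at s1 (6=6); a3 at s1 (6>4); a4 at s1 (6>-5).
a3: no other strategy beats it everywhere (a1 at s2 (7>1); a2 at s2 (7>-5); a4 at s1 (4>-5)).
a4: no other strategy beats it everywhere (a1 at s2 (5>1); a2 at s2 (5>-5); a3 at s3 (5>0)).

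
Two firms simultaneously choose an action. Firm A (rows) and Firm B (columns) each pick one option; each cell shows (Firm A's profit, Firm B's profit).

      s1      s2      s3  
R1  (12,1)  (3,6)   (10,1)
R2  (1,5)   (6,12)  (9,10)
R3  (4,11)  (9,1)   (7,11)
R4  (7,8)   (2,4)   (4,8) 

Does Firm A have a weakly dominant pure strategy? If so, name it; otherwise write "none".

none

R1 fails to dominate R2 at s2 (3<6).
R2 fails to dominate R1 at s1 (1<12).
R3 fails to dominate R1 at s1 (4<12).
R4 fails to dominate R1 at s1 (7<12).
No single strategy dominates all the others.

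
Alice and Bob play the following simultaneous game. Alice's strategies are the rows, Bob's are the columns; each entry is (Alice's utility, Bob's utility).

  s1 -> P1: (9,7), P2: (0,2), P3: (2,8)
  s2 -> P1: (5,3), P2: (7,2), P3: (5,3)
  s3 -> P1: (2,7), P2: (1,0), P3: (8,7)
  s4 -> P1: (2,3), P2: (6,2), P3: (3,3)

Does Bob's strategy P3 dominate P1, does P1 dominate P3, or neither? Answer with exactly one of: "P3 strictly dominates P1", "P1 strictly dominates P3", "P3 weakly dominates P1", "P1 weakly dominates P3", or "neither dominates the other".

P3 weakly dominates P1

P3's payoffs vs P1's, by Alice's action — s1: 8>7, s2: 3=3, s3: 7=7, s4: 3=3.
P3 is at least as good everywhere and strictly better somewhere (tied only at s2, s3, s4), so P3 weakly but not strictly dominates P1.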